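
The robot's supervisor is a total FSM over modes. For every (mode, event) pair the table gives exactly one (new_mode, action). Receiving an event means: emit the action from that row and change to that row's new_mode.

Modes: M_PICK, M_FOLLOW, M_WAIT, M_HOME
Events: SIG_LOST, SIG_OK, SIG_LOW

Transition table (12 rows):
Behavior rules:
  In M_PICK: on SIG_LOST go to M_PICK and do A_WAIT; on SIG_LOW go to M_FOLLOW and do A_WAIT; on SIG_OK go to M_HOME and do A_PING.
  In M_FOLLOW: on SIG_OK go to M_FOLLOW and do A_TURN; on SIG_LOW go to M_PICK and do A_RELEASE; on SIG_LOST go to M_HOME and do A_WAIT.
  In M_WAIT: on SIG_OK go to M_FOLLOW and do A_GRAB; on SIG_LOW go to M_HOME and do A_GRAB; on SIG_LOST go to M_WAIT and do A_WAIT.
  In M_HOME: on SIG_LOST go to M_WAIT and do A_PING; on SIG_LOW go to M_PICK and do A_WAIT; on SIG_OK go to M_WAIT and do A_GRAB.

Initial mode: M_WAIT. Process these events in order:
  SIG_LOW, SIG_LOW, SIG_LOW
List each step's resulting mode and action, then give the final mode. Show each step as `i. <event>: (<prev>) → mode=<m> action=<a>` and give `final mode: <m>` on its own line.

final mode: M_FOLLOW

1. SIG_LOW: (M_WAIT) → mode=M_HOME action=A_GRAB
2. SIG_LOW: (M_HOME) → mode=M_PICK action=A_WAIT
3. SIG_LOW: (M_PICK) → mode=M_FOLLOW action=A_WAIT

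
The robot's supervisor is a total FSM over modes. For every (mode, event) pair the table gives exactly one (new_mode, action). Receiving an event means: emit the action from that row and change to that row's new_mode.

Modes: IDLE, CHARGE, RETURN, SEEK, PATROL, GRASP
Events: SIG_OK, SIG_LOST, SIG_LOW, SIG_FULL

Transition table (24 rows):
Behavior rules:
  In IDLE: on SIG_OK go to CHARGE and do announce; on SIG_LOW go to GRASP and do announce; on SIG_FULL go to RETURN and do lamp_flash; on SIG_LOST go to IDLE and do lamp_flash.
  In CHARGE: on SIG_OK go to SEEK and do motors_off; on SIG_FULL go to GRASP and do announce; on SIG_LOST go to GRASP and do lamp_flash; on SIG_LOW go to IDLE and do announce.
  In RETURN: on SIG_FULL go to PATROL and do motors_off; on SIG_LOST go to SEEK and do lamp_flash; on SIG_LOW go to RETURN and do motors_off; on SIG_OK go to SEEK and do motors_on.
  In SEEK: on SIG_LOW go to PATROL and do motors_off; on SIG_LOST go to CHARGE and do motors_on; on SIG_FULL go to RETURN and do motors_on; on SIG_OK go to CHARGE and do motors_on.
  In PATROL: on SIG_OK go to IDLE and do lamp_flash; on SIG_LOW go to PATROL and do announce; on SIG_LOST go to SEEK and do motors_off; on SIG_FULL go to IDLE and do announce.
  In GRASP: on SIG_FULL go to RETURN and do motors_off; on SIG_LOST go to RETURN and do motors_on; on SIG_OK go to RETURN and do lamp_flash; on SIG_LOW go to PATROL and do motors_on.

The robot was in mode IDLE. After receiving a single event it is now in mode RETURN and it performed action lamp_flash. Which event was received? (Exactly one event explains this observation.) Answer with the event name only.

try SIG_OK: (IDLE, SIG_OK) → (CHARGE, announce)
try SIG_LOST: (IDLE, SIG_LOST) → (IDLE, lamp_flash)
try SIG_LOW: (IDLE, SIG_LOW) → (GRASP, announce)
try SIG_FULL: (IDLE, SIG_FULL) → (RETURN, lamp_flash)  ← matches

SIG_FULL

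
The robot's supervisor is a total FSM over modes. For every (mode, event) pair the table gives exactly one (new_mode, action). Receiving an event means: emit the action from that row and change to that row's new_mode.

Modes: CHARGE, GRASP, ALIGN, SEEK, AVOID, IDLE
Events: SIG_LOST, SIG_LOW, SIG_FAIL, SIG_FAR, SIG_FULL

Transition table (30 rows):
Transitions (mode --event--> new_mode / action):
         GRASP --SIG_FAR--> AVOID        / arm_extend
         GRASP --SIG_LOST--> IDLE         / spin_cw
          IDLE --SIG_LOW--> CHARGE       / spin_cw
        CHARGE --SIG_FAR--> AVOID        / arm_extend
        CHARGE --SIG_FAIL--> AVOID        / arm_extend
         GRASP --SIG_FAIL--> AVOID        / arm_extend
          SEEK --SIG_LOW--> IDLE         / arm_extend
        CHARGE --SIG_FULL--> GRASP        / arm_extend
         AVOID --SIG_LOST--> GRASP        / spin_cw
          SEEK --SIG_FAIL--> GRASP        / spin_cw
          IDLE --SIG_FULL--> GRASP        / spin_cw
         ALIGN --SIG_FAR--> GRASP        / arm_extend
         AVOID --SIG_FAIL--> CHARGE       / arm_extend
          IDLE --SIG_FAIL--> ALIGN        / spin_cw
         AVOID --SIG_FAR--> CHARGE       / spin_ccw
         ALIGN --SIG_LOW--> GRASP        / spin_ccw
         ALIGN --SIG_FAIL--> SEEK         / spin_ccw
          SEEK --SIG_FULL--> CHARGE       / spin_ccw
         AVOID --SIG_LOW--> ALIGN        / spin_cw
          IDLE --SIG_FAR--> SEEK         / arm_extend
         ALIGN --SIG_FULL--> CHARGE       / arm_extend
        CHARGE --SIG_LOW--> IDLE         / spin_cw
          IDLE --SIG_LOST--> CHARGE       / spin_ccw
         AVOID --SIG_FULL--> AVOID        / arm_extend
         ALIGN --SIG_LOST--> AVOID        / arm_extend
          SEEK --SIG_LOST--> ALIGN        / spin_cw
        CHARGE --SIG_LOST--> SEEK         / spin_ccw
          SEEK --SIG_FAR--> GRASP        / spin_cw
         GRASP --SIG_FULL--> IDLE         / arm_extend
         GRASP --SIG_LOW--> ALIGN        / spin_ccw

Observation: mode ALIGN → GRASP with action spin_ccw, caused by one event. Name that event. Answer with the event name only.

try SIG_LOST: (ALIGN, SIG_LOST) → (AVOID, arm_extend)
try SIG_LOW: (ALIGN, SIG_LOW) → (GRASP, spin_ccw)  ← matches
try SIG_FAIL: (ALIGN, SIG_FAIL) → (SEEK, spin_ccw)
try SIG_FAR: (ALIGN, SIG_FAR) → (GRASP, arm_extend)
try SIG_FULL: (ALIGN, SIG_FULL) → (CHARGE, arm_extend)

SIG_LOW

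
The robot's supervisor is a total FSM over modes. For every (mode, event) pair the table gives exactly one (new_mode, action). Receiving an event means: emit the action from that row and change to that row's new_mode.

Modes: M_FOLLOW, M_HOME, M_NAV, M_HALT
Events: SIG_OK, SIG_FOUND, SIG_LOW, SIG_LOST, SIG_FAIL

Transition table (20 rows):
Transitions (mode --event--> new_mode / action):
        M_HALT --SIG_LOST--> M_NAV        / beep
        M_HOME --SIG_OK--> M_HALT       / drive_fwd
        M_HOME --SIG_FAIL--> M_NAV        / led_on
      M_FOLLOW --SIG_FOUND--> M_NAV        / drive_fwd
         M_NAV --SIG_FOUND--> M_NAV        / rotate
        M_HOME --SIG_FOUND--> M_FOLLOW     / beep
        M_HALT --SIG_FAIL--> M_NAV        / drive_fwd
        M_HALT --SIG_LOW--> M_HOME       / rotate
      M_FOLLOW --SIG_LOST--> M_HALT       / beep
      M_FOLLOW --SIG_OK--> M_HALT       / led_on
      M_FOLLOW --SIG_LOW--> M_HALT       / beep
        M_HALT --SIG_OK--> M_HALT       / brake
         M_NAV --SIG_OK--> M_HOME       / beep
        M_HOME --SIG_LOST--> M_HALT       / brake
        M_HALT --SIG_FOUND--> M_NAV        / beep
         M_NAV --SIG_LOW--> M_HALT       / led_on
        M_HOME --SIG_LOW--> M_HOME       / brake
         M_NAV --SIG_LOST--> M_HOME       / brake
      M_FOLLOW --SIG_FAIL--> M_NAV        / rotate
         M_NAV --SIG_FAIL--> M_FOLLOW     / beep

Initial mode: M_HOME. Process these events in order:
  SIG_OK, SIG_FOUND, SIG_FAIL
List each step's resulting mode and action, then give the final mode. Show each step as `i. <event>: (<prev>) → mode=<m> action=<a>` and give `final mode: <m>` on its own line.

1. SIG_OK: (M_HOME) → mode=M_HALT action=drive_fwd
2. SIG_FOUND: (M_HALT) → mode=M_NAV action=beep
3. SIG_FAIL: (M_NAV) → mode=M_FOLLOW action=beep

final mode: M_FOLLOW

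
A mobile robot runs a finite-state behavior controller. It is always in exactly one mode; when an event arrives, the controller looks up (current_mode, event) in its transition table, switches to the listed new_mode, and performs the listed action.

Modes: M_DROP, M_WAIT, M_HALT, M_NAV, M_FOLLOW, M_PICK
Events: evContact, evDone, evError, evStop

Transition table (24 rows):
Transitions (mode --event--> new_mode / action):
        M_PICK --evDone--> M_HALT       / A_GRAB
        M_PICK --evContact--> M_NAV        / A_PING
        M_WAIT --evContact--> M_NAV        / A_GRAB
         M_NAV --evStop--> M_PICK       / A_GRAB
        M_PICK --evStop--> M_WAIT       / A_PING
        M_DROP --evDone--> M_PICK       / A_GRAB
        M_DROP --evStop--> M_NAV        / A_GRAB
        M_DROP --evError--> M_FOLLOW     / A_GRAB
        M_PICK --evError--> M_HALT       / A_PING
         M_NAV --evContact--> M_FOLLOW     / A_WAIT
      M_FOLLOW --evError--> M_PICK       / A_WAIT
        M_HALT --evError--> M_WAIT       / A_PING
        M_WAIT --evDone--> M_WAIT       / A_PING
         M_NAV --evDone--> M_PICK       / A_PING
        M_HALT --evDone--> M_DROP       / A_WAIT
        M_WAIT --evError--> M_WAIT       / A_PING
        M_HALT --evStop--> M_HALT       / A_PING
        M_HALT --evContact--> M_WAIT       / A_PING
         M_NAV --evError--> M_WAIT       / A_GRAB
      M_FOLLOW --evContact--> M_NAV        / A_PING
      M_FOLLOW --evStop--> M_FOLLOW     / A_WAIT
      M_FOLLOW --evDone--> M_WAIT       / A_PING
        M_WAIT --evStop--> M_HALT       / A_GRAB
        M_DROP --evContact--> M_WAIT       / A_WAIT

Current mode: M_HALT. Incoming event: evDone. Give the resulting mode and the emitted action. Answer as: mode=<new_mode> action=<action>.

current mode = M_HALT; filter table to that mode:
  (M_HALT, evError) → (M_WAIT, A_PING)
  (M_HALT, evDone) → (M_DROP, A_WAIT)  ← event matches
  (M_HALT, evStop) → (M_HALT, A_PING)
  (M_HALT, evContact) → (M_WAIT, A_PING)
event = evDone selects (M_DROP, A_WAIT)

mode=M_DROP action=A_WAIT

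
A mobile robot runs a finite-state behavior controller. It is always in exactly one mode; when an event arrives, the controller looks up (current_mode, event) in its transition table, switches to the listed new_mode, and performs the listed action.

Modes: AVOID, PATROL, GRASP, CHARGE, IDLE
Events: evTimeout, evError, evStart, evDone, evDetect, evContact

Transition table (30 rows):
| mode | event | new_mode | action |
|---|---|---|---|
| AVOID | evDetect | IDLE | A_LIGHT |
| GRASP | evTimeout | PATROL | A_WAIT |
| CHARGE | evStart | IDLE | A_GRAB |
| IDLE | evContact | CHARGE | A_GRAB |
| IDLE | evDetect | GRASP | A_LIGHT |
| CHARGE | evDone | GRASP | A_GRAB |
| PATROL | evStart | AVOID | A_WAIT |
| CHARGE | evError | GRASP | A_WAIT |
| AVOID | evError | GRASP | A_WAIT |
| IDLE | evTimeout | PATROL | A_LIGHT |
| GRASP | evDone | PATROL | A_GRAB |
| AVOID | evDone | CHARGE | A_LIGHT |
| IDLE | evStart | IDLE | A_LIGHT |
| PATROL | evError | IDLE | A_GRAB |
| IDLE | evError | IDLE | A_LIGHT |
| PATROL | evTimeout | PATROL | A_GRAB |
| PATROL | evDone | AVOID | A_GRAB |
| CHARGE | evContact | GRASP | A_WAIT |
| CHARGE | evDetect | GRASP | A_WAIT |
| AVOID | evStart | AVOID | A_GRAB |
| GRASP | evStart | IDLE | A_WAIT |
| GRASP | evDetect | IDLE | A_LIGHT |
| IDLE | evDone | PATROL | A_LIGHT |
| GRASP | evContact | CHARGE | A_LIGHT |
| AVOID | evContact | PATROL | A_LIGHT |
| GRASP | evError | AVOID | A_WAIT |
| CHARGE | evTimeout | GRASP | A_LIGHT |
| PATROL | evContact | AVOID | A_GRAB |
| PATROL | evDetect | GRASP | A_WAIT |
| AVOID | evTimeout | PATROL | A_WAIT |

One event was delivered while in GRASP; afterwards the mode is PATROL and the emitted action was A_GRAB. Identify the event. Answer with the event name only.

evDone

try evTimeout: (GRASP, evTimeout) → (PATROL, A_WAIT)
try evError: (GRASP, evError) → (AVOID, A_WAIT)
try evStart: (GRASP, evStart) → (IDLE, A_WAIT)
try evDone: (GRASP, evDone) → (PATROL, A_GRAB)  ← matches
try evDetect: (GRASP, evDetect) → (IDLE, A_LIGHT)
try evContact: (GRASP, evContact) → (CHARGE, A_LIGHT)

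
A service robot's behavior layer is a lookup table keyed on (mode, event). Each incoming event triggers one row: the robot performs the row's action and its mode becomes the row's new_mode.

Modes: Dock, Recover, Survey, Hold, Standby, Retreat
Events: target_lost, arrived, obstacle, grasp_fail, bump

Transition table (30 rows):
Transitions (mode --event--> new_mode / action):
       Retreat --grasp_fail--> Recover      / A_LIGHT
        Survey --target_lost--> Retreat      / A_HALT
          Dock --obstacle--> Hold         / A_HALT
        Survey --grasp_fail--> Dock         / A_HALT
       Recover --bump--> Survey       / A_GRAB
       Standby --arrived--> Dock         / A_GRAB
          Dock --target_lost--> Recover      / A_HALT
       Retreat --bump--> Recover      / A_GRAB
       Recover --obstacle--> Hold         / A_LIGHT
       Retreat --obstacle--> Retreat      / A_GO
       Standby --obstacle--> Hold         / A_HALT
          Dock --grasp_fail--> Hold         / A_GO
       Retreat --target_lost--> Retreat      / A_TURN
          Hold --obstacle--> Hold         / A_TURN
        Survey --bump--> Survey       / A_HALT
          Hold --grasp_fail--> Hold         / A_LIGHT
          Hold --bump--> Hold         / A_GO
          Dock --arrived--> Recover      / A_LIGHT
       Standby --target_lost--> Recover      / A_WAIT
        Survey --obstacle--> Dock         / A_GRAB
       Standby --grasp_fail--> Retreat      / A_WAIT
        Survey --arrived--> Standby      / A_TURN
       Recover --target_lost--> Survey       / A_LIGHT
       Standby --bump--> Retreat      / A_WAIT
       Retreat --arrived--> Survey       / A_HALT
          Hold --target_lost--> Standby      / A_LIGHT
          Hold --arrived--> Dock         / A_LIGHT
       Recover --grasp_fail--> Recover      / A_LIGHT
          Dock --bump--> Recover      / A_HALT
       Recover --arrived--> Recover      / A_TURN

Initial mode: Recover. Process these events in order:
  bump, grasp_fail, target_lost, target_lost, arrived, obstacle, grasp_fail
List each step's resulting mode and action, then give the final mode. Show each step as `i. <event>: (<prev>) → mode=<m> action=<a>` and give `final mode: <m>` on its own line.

1. bump: (Recover) → mode=Survey action=A_GRAB
2. grasp_fail: (Survey) → mode=Dock action=A_HALT
3. target_lost: (Dock) → mode=Recover action=A_HALT
4. target_lost: (Recover) → mode=Survey action=A_LIGHT
5. arrived: (Survey) → mode=Standby action=A_TURN
6. obstacle: (Standby) → mode=Hold action=A_HALT
7. grasp_fail: (Hold) → mode=Hold action=A_LIGHT

final mode: Hold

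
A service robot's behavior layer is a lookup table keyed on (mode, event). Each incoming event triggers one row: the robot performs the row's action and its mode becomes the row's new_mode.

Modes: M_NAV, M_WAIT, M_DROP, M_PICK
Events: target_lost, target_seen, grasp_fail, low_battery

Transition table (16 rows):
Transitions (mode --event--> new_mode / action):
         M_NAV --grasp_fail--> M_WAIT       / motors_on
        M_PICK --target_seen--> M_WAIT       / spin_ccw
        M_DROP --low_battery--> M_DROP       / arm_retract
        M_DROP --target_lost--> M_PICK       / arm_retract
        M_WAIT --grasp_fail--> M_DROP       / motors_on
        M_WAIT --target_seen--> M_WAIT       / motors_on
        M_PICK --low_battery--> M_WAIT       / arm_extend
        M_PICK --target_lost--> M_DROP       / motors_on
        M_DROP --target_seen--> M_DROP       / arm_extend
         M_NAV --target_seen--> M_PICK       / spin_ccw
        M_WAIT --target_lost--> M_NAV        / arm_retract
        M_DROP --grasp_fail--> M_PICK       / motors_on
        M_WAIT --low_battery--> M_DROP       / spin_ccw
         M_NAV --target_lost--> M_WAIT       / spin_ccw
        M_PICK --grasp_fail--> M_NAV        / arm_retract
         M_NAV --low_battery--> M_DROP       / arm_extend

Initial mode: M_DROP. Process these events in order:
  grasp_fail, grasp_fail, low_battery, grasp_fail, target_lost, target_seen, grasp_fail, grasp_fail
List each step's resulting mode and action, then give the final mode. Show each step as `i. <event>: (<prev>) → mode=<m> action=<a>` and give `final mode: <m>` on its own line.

1. grasp_fail: (M_DROP) → mode=M_PICK action=motors_on
2. grasp_fail: (M_PICK) → mode=M_NAV action=arm_retract
3. low_battery: (M_NAV) → mode=M_DROP action=arm_extend
4. grasp_fail: (M_DROP) → mode=M_PICK action=motors_on
5. target_lost: (M_PICK) → mode=M_DROP action=motors_on
6. target_seen: (M_DROP) → mode=M_DROP action=arm_extend
7. grasp_fail: (M_DROP) → mode=M_PICK action=motors_on
8. grasp_fail: (M_PICK) → mode=M_NAV action=arm_retract

final mode: M_NAV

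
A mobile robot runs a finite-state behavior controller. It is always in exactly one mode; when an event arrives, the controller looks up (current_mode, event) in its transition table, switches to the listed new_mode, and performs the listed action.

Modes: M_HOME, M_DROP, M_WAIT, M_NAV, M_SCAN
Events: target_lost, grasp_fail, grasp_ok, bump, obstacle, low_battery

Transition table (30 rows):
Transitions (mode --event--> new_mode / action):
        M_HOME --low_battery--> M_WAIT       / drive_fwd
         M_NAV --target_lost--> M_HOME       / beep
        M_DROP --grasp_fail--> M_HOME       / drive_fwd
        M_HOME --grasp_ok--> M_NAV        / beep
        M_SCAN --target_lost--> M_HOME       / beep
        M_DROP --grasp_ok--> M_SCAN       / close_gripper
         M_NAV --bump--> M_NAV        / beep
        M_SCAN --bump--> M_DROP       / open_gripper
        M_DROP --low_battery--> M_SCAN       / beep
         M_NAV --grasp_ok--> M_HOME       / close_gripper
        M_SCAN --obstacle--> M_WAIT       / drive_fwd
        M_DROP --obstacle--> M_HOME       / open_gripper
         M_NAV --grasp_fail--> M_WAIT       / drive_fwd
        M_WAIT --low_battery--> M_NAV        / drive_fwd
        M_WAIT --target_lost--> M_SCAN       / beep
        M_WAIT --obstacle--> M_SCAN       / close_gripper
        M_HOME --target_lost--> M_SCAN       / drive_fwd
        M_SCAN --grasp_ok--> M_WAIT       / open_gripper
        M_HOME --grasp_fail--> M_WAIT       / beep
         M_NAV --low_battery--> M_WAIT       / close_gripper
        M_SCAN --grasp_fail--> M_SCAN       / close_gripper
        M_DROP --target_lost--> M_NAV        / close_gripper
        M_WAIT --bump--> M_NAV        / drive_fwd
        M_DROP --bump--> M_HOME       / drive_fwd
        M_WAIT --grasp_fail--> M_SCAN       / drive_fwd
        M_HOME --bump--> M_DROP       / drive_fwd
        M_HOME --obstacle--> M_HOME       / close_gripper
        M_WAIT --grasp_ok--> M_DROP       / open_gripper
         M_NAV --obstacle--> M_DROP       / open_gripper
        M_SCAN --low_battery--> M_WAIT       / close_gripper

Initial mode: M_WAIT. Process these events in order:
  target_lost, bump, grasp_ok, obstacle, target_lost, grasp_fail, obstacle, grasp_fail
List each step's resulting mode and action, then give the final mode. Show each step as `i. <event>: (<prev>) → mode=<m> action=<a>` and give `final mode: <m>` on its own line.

final mode: M_SCAN

1. target_lost: (M_WAIT) → mode=M_SCAN action=beep
2. bump: (M_SCAN) → mode=M_DROP action=open_gripper
3. grasp_ok: (M_DROP) → mode=M_SCAN action=close_gripper
4. obstacle: (M_SCAN) → mode=M_WAIT action=drive_fwd
5. target_lost: (M_WAIT) → mode=M_SCAN action=beep
6. grasp_fail: (M_SCAN) → mode=M_SCAN action=close_gripper
7. obstacle: (M_SCAN) → mode=M_WAIT action=drive_fwd
8. grasp_fail: (M_WAIT) → mode=M_SCAN action=drive_fwd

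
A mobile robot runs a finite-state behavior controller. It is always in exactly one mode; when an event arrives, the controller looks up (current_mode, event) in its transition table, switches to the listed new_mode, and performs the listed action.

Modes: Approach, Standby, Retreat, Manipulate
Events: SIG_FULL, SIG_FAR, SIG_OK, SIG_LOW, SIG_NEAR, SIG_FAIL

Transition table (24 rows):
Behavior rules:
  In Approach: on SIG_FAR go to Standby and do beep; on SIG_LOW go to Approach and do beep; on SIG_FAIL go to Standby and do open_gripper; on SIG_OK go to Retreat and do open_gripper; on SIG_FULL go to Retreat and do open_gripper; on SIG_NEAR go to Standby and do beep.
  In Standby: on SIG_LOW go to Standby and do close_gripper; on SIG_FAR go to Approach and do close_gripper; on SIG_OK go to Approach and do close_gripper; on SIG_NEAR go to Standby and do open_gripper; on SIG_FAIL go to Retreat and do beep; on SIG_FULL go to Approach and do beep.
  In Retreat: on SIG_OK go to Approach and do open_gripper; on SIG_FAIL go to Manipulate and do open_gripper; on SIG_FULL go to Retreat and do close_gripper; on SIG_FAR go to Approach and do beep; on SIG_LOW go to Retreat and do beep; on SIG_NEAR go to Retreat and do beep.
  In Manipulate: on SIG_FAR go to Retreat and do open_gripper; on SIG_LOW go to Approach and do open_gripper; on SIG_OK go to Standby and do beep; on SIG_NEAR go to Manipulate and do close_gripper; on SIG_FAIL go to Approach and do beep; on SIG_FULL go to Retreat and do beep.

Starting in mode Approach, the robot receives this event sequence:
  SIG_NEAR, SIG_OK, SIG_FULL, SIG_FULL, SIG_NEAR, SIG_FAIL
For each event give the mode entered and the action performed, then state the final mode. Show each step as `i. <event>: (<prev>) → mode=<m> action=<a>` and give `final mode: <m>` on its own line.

1. SIG_NEAR: (Approach) → mode=Standby action=beep
2. SIG_OK: (Standby) → mode=Approach action=close_gripper
3. SIG_FULL: (Approach) → mode=Retreat action=open_gripper
4. SIG_FULL: (Retreat) → mode=Retreat action=close_gripper
5. SIG_NEAR: (Retreat) → mode=Retreat action=beep
6. SIG_FAIL: (Retreat) → mode=Manipulate action=open_gripper

final mode: Manipulate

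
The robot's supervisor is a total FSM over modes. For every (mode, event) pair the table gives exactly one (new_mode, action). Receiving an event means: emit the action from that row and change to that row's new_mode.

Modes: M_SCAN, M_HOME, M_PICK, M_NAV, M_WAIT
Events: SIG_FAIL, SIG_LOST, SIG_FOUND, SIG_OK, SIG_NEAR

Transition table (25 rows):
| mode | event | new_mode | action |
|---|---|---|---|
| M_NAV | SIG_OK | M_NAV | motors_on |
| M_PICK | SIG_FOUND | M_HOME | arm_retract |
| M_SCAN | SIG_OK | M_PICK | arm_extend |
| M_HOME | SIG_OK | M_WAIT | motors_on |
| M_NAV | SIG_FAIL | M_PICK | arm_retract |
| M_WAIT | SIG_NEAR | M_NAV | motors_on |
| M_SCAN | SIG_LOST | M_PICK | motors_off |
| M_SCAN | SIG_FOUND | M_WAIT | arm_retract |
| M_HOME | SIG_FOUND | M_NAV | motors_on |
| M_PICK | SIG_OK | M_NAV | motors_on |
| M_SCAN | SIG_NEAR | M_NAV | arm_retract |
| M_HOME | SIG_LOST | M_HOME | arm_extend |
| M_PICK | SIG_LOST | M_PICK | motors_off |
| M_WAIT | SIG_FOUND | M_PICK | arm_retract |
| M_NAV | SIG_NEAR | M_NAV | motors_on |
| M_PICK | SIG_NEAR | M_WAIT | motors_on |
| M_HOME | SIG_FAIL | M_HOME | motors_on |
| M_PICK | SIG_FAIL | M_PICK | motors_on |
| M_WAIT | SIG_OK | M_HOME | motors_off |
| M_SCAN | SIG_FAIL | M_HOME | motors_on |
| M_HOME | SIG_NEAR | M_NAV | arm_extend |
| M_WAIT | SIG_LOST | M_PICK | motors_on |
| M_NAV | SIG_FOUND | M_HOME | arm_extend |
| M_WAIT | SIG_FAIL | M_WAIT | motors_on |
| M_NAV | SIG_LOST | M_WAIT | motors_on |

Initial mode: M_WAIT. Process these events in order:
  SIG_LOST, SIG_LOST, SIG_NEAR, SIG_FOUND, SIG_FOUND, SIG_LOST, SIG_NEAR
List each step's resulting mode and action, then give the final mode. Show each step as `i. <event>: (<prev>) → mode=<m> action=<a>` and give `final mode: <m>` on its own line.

1. SIG_LOST: (M_WAIT) → mode=M_PICK action=motors_on
2. SIG_LOST: (M_PICK) → mode=M_PICK action=motors_off
3. SIG_NEAR: (M_PICK) → mode=M_WAIT action=motors_on
4. SIG_FOUND: (M_WAIT) → mode=M_PICK action=arm_retract
5. SIG_FOUND: (M_PICK) → mode=M_HOME action=arm_retract
6. SIG_LOST: (M_HOME) → mode=M_HOME action=arm_extend
7. SIG_NEAR: (M_HOME) → mode=M_NAV action=arm_extend

final mode: M_NAV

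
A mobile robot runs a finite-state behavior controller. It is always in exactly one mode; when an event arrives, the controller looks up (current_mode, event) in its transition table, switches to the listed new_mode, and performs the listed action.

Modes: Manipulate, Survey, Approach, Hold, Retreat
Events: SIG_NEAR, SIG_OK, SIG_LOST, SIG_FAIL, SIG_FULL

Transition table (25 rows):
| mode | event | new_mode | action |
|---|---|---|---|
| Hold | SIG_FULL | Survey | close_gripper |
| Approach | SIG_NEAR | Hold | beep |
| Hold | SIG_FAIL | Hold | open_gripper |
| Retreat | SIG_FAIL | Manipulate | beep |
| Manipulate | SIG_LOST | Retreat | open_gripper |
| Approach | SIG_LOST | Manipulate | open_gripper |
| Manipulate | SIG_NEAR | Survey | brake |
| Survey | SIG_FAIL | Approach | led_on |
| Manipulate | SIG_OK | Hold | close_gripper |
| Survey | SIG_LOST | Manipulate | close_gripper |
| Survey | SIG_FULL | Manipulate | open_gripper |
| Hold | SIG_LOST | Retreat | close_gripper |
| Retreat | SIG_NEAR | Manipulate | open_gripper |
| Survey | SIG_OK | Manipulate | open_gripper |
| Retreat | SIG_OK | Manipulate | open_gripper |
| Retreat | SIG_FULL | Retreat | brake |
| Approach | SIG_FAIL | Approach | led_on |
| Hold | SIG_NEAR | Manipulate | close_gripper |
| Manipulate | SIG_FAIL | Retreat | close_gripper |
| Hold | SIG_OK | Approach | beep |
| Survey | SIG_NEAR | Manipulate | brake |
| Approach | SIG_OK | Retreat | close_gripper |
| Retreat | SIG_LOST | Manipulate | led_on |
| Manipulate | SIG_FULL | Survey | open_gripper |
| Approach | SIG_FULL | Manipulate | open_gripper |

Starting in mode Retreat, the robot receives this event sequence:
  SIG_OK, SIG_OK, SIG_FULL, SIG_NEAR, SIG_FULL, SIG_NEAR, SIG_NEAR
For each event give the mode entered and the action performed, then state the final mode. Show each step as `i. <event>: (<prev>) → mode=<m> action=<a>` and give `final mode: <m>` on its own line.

1. SIG_OK: (Retreat) → mode=Manipulate action=open_gripper
2. SIG_OK: (Manipulate) → mode=Hold action=close_gripper
3. SIG_FULL: (Hold) → mode=Survey action=close_gripper
4. SIG_NEAR: (Survey) → mode=Manipulate action=brake
5. SIG_FULL: (Manipulate) → mode=Survey action=open_gripper
6. SIG_NEAR: (Survey) → mode=Manipulate action=brake
7. SIG_NEAR: (Manipulate) → mode=Survey action=brake

final mode: Survey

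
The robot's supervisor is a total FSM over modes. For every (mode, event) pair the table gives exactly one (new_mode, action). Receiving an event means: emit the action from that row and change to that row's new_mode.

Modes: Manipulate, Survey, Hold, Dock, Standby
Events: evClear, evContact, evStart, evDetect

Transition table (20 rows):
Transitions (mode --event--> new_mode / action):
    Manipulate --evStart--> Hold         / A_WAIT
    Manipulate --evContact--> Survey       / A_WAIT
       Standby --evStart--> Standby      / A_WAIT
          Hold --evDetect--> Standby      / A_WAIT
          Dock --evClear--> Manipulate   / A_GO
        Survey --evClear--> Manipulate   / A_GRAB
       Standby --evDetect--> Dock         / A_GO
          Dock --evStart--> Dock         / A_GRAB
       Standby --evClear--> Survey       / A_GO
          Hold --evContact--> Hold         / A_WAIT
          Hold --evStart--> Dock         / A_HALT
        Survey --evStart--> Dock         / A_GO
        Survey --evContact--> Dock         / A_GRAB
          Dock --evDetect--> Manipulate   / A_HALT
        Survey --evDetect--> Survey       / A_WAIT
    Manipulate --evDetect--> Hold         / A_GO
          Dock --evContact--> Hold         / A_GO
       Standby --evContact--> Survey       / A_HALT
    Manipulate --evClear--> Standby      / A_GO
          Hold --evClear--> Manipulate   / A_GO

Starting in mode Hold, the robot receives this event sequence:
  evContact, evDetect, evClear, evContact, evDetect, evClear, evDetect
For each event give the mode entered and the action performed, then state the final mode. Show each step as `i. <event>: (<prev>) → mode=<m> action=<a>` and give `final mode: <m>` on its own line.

1. evContact: (Hold) → mode=Hold action=A_WAIT
2. evDetect: (Hold) → mode=Standby action=A_WAIT
3. evClear: (Standby) → mode=Survey action=A_GO
4. evContact: (Survey) → mode=Dock action=A_GRAB
5. evDetect: (Dock) → mode=Manipulate action=A_HALT
6. evClear: (Manipulate) → mode=Standby action=A_GO
7. evDetect: (Standby) → mode=Dock action=A_GO

final mode: Dock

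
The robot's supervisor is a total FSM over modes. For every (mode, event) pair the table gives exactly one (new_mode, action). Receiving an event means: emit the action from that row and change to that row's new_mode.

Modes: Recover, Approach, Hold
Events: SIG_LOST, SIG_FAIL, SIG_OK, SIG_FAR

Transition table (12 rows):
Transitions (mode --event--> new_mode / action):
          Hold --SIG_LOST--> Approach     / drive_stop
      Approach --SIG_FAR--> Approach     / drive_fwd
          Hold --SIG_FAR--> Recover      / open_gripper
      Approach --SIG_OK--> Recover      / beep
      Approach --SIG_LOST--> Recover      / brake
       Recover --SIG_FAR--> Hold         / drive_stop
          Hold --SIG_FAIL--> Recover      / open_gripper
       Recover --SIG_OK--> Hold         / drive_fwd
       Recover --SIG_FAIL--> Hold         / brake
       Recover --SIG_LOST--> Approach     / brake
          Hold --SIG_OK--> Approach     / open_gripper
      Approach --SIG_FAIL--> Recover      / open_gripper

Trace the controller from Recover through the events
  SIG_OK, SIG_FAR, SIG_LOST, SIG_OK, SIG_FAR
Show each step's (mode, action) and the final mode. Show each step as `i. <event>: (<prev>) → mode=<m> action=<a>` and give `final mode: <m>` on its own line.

final mode: Hold

1. SIG_OK: (Recover) → mode=Hold action=drive_fwd
2. SIG_FAR: (Hold) → mode=Recover action=open_gripper
3. SIG_LOST: (Recover) → mode=Approach action=brake
4. SIG_OK: (Approach) → mode=Recover action=beep
5. SIG_FAR: (Recover) → mode=Hold action=drive_stop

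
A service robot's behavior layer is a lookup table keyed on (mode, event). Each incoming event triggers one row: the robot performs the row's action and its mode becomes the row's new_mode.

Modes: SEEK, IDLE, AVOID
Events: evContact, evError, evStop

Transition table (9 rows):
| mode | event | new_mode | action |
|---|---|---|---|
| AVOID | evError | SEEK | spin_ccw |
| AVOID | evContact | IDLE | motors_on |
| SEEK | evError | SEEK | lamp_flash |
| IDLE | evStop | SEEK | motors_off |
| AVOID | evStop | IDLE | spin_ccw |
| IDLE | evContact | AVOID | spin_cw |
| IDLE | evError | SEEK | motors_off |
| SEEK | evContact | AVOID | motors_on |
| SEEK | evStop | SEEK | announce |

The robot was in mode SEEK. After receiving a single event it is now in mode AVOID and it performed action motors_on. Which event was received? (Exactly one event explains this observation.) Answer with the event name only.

try evContact: (SEEK, evContact) → (AVOID, motors_on)  ← matches
try evError: (SEEK, evError) → (SEEK, lamp_flash)
try evStop: (SEEK, evStop) → (SEEK, announce)

evContact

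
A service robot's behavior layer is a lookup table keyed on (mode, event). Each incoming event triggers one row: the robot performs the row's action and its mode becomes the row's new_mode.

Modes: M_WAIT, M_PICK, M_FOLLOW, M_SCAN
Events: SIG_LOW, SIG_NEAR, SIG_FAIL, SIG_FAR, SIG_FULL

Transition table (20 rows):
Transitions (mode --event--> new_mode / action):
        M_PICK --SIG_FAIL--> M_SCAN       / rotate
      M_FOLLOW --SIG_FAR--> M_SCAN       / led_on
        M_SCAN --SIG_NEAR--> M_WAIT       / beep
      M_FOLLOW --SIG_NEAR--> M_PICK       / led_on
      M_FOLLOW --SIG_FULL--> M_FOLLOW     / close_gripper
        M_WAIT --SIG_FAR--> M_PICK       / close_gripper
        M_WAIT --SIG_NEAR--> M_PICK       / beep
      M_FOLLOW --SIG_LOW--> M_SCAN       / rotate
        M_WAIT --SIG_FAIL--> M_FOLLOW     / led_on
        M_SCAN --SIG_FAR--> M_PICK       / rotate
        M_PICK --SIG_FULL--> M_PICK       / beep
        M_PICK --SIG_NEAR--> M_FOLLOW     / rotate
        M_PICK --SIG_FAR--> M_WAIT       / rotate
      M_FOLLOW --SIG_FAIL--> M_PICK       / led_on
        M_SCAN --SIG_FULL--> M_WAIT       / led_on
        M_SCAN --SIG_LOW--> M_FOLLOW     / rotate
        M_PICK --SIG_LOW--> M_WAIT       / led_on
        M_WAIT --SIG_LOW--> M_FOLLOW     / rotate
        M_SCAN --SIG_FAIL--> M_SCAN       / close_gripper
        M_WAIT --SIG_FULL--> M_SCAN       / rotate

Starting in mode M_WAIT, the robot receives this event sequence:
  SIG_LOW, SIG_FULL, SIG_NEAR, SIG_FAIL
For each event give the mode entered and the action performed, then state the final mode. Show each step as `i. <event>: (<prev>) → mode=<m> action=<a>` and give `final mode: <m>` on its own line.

1. SIG_LOW: (M_WAIT) → mode=M_FOLLOW action=rotate
2. SIG_FULL: (M_FOLLOW) → mode=M_FOLLOW action=close_gripper
3. SIG_NEAR: (M_FOLLOW) → mode=M_PICK action=led_on
4. SIG_FAIL: (M_PICK) → mode=M_SCAN action=rotate

final mode: M_SCAN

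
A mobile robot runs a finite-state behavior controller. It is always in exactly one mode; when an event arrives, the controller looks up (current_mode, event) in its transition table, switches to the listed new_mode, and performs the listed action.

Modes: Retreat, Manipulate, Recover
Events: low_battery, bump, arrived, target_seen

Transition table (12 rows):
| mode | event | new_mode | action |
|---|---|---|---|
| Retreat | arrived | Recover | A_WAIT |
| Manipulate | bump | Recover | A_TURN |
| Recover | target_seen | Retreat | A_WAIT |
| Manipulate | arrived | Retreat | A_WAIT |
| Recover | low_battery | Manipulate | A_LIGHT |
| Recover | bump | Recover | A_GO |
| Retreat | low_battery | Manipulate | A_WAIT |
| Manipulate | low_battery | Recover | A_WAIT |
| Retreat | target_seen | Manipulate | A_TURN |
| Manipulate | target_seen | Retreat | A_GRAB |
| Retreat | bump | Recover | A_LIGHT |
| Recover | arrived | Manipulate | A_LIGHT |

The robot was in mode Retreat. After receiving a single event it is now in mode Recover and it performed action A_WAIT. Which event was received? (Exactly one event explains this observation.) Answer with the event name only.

arrived

try low_battery: (Retreat, low_battery) → (Manipulate, A_WAIT)
try bump: (Retreat, bump) → (Recover, A_LIGHT)
try arrived: (Retreat, arrived) → (Recover, A_WAIT)  ← matches
try target_seen: (Retreat, target_seen) → (Manipulate, A_TURN)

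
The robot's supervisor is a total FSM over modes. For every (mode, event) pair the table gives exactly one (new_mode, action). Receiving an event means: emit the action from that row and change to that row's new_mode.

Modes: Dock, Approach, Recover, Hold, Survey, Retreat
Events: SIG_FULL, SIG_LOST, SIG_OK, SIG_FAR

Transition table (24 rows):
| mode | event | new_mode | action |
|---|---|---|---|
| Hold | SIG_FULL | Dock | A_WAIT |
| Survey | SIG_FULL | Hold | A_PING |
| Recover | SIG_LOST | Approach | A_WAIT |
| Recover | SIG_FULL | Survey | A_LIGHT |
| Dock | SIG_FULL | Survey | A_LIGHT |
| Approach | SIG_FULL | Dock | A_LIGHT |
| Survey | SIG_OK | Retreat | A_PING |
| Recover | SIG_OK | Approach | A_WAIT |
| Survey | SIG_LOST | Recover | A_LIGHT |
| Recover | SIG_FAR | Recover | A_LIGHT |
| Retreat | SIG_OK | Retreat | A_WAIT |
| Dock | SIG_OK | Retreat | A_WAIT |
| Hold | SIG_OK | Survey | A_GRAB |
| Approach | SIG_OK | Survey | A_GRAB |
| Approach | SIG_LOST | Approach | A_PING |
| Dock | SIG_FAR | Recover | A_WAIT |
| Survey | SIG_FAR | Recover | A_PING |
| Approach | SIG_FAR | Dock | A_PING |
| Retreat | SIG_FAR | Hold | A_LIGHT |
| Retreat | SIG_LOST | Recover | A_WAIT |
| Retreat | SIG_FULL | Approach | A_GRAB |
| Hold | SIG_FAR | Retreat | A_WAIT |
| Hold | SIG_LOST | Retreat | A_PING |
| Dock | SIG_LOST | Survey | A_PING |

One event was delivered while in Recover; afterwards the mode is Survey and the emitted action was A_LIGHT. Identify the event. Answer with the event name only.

SIG_FULL

try SIG_FULL: (Recover, SIG_FULL) → (Survey, A_LIGHT)  ← matches
try SIG_LOST: (Recover, SIG_LOST) → (Approach, A_WAIT)
try SIG_OK: (Recover, SIG_OK) → (Approach, A_WAIT)
try SIG_FAR: (Recover, SIG_FAR) → (Recover, A_LIGHT)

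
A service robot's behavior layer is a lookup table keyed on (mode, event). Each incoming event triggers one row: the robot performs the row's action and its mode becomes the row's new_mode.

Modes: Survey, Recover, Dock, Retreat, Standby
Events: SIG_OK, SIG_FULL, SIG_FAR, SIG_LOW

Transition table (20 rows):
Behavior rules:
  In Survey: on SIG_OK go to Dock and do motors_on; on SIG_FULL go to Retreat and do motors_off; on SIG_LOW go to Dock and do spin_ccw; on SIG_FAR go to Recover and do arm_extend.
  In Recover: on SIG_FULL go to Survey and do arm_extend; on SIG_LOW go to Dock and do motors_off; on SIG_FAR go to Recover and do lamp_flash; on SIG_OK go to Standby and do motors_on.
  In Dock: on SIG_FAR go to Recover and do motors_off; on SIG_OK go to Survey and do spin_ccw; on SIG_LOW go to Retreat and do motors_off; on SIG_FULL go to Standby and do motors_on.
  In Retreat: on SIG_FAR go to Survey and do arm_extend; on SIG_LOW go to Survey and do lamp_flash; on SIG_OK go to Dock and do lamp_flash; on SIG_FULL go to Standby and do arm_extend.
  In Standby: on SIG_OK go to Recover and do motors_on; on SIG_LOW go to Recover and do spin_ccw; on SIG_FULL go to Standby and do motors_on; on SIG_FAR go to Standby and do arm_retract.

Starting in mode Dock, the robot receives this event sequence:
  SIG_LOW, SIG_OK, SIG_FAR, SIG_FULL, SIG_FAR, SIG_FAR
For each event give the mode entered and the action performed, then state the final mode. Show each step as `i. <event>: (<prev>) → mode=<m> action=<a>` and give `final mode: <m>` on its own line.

final mode: Recover

1. SIG_LOW: (Dock) → mode=Retreat action=motors_off
2. SIG_OK: (Retreat) → mode=Dock action=lamp_flash
3. SIG_FAR: (Dock) → mode=Recover action=motors_off
4. SIG_FULL: (Recover) → mode=Survey action=arm_extend
5. SIG_FAR: (Survey) → mode=Recover action=arm_extend
6. SIG_FAR: (Recover) → mode=Recover action=lamp_flash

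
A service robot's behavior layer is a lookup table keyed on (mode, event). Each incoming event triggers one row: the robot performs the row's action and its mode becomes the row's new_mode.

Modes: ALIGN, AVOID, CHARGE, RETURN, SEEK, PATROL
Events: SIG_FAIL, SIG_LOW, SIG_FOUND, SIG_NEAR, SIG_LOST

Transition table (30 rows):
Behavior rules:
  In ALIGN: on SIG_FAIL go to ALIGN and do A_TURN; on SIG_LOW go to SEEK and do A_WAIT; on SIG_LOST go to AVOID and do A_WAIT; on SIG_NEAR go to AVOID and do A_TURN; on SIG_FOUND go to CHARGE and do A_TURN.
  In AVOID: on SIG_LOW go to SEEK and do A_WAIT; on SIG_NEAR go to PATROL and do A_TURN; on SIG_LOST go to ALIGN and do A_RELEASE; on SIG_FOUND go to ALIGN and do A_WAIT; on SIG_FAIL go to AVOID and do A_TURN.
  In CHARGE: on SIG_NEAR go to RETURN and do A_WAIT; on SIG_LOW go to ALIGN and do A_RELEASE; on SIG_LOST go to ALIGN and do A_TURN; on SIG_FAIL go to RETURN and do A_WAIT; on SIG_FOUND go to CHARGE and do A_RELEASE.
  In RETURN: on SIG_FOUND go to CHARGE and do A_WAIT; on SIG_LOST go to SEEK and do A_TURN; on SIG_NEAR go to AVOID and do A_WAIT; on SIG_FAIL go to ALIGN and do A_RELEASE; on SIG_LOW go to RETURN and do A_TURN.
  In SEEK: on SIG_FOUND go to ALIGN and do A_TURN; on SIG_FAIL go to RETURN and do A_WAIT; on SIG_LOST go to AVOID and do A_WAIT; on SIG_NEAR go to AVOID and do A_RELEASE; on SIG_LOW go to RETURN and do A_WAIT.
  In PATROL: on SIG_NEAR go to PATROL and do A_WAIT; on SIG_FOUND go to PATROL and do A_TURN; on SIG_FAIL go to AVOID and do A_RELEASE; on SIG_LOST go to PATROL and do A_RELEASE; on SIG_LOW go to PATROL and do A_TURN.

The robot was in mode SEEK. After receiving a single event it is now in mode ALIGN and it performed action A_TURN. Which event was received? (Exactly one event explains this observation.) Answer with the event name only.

SIG_FOUND

try SIG_FAIL: (SEEK, SIG_FAIL) → (RETURN, A_WAIT)
try SIG_LOW: (SEEK, SIG_LOW) → (RETURN, A_WAIT)
try SIG_FOUND: (SEEK, SIG_FOUND) → (ALIGN, A_TURN)  ← matches
try SIG_NEAR: (SEEK, SIG_NEAR) → (AVOID, A_RELEASE)
try SIG_LOST: (SEEK, SIG_LOST) → (AVOID, A_WAIT)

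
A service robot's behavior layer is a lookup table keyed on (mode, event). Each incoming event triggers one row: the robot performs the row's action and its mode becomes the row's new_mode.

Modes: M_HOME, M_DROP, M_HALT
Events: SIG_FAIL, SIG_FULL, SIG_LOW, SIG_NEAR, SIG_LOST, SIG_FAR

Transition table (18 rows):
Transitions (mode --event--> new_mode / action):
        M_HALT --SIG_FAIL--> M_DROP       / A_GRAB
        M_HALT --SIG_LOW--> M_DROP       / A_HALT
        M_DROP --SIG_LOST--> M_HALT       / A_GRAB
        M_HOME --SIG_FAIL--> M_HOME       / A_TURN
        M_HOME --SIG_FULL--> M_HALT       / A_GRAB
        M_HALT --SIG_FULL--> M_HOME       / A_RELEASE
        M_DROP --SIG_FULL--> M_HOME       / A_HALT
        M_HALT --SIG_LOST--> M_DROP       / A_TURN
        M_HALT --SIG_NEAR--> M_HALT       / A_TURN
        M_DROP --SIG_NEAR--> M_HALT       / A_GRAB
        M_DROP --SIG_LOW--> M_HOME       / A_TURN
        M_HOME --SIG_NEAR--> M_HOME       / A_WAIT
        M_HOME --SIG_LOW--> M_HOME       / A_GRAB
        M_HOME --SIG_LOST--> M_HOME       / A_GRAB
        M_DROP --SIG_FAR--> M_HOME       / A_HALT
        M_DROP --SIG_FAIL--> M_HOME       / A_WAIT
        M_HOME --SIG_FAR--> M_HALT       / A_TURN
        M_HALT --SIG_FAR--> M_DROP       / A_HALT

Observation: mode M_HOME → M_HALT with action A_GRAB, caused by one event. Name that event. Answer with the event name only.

try SIG_FAIL: (M_HOME, SIG_FAIL) → (M_HOME, A_TURN)
try SIG_FULL: (M_HOME, SIG_FULL) → (M_HALT, A_GRAB)  ← matches
try SIG_LOW: (M_HOME, SIG_LOW) → (M_HOME, A_GRAB)
try SIG_NEAR: (M_HOME, SIG_NEAR) → (M_HOME, A_WAIT)
try SIG_LOST: (M_HOME, SIG_LOST) → (M_HOME, A_GRAB)
try SIG_FAR: (M_HOME, SIG_FAR) → (M_HALT, A_TURN)

SIG_FULL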